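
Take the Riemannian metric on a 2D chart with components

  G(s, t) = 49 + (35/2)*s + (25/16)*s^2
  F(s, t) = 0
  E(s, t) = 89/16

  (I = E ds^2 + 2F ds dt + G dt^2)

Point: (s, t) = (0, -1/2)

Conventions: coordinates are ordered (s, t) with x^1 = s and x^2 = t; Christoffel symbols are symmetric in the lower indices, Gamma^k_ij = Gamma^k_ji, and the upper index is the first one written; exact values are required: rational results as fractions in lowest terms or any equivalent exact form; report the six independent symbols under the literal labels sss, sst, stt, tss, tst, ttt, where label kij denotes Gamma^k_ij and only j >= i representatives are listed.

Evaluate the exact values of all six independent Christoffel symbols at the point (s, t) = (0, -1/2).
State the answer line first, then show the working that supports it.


Answer: Gamma_sss = 0, Gamma_sst = 0, Gamma_stt = -140/89, Gamma_tss = 0, Gamma_tst = 5/28, Gamma_ttt = 0

E = 89/16, F = 0, G = 49 at the point
E_s = 0, E_t = 0, F_s = 0, F_t = 0, G_s = 35/2, G_t = 0
EG - F^2 = 4361/16;  g^inv = (16/4361) * [[49, 0], [0, 89/16]]
first-kind symbols [ij,l] = (1/2)(d_i g_jl + d_j g_il - d_l g_ij): [ss,s] = E_s/2 = 0, [ss,t] = F_s - E_t/2 = 0, [st,s] = E_t/2 = 0, [st,t] = G_s/2 = 35/4, [tt,s] = F_t - G_s/2 = -35/4, [tt,t] = G_t/2 = 0
Gamma^s_ij = (G*[ij,s] - F*[ij,t])/(EG - F^2), Gamma^t_ij = (E*[ij,t] - F*[ij,s])/(EG - F^2)


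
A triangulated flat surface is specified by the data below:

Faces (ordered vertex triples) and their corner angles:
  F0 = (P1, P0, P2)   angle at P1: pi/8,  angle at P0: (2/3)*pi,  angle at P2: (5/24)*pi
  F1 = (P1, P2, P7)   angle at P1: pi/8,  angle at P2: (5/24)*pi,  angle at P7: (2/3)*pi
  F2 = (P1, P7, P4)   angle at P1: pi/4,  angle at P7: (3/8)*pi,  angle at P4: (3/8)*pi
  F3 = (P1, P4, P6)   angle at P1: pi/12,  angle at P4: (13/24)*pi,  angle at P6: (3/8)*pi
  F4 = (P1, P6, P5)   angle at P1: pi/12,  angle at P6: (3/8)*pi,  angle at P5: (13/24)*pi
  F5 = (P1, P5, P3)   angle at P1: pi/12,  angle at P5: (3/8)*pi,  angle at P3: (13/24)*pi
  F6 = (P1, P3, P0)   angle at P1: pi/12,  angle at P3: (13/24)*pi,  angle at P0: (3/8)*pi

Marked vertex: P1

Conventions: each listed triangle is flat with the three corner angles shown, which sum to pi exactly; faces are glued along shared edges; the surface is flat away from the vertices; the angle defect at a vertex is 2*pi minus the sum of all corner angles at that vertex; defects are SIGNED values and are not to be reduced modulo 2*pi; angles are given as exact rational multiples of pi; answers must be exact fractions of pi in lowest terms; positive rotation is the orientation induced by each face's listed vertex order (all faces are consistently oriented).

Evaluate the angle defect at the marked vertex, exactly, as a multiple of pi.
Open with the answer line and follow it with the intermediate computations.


Answer: defect(P1) = (7/6)*pi

Sum of corner angles at P1: (5/6)*pi
defect = 2*pi - (5/6)*pi


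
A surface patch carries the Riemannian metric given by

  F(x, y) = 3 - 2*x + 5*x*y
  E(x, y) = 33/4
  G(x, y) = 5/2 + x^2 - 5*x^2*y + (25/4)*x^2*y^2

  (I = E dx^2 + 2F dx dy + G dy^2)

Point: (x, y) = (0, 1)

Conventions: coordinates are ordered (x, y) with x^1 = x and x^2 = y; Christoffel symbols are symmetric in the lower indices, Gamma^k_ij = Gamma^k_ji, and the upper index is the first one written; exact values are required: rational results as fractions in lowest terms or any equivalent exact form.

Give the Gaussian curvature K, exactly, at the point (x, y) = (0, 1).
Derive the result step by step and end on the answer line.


E = 33/4, F = 3, G = 5/2, EG - F^2 = 93/8 at the point
E_x = 0, E_y = 0, F_x = 3, F_y = 0, G_x = 0, G_y = 0
E_yy = 0, F_xy = 5, G_xx = 9/2
Using the Brioschi determinant formula for K from the metric derivatives:
M1 = [[-E_yy/2 + F_xy - G_xx/2, E_x/2, F_x - E_y/2], [F_y - G_x/2, E, F], [G_y/2, F, G]] = [[11/4, 0, 3], [0, 33/4, 3], [0, 3, 5/2]]; det M1 = 1023/32
M2 = [[0, E_y/2, G_x/2], [E_y/2, E, F], [G_x/2, F, G]] = [[0, 0, 0], [0, 33/4, 3], [0, 3, 5/2]]; det M2 = 0
det M1 - det M2 = 1023/32; K = 1023/32 / (93/8)^2 = 22/93

Answer: K = 22/93


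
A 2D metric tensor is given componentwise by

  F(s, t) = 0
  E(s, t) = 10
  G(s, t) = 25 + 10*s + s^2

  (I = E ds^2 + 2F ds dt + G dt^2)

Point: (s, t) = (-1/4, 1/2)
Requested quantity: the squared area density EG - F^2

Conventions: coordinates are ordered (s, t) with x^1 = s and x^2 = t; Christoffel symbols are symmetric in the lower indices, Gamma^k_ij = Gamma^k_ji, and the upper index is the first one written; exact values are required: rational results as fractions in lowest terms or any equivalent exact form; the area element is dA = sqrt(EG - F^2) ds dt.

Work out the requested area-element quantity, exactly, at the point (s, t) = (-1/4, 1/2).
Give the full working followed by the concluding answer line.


E = 10, F = 0, G = 361/16; EG - F^2 = 1805/8

Answer: EG - F^2 = 1805/8


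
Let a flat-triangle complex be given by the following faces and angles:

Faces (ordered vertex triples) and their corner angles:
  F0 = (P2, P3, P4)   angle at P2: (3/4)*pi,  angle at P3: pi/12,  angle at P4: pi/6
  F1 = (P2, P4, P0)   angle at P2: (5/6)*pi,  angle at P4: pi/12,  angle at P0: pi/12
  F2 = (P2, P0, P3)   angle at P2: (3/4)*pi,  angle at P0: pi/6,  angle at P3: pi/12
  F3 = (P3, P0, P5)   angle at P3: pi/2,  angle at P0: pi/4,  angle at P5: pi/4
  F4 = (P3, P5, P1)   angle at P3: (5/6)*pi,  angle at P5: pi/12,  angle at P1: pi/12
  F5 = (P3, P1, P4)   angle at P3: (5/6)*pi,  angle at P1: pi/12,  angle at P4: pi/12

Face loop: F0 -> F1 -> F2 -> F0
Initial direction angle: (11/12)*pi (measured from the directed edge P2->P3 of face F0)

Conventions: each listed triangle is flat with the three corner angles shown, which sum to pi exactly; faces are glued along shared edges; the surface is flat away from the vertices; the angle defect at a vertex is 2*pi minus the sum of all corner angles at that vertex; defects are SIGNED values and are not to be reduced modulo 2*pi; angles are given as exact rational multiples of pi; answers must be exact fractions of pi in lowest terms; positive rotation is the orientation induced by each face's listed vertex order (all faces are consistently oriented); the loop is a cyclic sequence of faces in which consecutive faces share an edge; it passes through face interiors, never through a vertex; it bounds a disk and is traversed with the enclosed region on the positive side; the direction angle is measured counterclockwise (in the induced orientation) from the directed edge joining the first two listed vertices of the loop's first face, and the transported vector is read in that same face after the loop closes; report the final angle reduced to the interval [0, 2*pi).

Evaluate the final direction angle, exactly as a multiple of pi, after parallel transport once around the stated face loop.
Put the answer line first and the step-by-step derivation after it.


Answer: final direction angle = (7/12)*pi

enclosed vertex P2: corner angles sum to (7/3)*pi, defect = 2*pi - (7/3)*pi = -pi/3
holonomy = initial angle + sum of enclosed defects (mod 2*pi), positive in the induced orientation
final angle = (11/12)*pi - pi/3 = (7/12)*pi (mod 2*pi)


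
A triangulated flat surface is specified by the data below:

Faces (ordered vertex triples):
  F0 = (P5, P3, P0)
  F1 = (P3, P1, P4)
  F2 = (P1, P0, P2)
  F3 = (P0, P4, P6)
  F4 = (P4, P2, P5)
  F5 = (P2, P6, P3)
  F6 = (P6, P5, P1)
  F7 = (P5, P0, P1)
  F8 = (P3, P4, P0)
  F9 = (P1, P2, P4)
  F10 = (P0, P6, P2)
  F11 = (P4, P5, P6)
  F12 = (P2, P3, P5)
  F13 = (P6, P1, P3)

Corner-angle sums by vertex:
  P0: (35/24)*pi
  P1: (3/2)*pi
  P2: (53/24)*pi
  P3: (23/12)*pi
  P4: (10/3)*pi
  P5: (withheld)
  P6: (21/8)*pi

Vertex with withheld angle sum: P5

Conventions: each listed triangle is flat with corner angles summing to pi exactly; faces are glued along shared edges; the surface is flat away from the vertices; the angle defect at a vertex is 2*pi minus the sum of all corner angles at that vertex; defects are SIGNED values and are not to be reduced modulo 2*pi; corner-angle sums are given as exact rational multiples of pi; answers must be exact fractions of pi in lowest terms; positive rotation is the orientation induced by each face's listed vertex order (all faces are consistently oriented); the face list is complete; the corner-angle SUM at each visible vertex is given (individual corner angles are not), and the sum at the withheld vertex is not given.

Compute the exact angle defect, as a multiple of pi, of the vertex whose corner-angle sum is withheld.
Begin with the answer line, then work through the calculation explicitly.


Answer: defect(P5) = (25/24)*pi

V = 7, E = 21, F = 14; chi = V - E + F = 0
Gauss-Bonnet: total defect = 2*pi*chi = 0; visible defects sum to (-25/24)*pi


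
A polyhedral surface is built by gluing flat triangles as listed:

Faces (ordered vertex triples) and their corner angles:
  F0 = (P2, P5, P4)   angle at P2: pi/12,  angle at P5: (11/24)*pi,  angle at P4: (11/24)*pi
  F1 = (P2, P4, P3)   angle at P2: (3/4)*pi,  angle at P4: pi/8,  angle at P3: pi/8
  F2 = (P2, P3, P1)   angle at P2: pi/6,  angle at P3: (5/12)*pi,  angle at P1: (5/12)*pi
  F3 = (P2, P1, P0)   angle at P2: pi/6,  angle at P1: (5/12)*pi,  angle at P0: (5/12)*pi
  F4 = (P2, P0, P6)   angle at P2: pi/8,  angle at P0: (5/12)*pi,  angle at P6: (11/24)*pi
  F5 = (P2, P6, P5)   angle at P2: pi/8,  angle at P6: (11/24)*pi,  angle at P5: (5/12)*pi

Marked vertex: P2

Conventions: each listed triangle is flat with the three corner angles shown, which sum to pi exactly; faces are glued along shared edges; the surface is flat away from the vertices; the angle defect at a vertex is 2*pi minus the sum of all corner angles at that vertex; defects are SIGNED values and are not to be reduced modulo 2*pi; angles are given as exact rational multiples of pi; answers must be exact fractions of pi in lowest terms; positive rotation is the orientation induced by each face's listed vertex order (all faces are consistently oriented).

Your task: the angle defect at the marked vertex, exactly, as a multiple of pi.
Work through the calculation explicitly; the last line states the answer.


Sum of corner angles at P2: (17/12)*pi
defect = 2*pi - (17/12)*pi

Answer: defect(P2) = (7/12)*pi


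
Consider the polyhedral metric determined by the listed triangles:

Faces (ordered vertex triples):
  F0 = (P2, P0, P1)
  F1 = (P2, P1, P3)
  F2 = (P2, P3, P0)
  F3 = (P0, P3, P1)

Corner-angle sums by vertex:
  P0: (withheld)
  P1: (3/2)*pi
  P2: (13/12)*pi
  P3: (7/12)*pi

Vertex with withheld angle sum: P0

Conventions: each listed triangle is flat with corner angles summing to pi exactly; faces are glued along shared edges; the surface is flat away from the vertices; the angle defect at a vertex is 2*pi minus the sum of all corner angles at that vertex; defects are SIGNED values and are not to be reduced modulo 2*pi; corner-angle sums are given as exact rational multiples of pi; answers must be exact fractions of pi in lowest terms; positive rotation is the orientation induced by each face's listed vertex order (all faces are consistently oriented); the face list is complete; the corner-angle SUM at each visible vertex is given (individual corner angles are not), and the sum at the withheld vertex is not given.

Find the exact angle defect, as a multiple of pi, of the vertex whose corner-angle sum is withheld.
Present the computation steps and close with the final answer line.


V = 4, E = 6, F = 4; chi = V - E + F = 2
Gauss-Bonnet: total defect = 2*pi*chi = 4*pi; visible defects sum to (17/6)*pi

Answer: defect(P0) = (7/6)*pi


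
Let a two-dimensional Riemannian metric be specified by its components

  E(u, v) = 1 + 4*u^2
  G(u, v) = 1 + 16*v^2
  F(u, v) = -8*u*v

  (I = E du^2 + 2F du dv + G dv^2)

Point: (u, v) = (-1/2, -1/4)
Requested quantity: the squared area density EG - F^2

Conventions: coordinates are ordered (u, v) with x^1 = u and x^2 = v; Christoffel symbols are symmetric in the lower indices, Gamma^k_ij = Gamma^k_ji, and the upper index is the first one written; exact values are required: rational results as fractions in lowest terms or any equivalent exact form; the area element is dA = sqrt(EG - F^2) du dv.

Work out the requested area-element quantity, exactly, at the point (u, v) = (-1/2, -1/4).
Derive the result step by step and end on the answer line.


E = 2, F = -1, G = 2; EG - F^2 = 3

Answer: EG - F^2 = 3


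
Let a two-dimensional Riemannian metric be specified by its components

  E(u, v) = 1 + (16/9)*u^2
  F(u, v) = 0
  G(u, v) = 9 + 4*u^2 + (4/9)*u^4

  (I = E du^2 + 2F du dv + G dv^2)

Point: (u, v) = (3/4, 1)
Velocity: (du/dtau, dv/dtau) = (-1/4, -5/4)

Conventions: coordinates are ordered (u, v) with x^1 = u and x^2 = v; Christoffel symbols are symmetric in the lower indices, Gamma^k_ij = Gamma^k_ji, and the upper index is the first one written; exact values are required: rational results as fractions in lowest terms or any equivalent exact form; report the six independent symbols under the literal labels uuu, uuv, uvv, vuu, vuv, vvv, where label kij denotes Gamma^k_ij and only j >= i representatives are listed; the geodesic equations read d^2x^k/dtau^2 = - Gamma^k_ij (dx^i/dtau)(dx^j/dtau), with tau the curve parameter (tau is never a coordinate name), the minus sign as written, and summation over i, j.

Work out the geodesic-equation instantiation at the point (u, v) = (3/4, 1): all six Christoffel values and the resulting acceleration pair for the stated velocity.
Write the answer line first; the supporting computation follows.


Answer: Gamma_uuu = 2/3, Gamma_uuv = 0, Gamma_uvv = -27/16, Gamma_vuu = 0, Gamma_vuv = 8/27, Gamma_vvv = 0; accelerations (d^2u/dtau^2, d^2v/dtau^2) = (1993/768, -5/27)

E = 2, F = 0, G = 729/64 at the point
E_u = 8/3, E_v = 0, F_u = 0, F_v = 0, G_u = 27/4, G_v = 0
EG - F^2 = 729/32;  g^inv = (32/729) * [[729/64, 0], [0, 2]]
first-kind symbols [ij,l] = (1/2)(d_i g_jl + d_j g_il - d_l g_ij): [uu,u] = E_u/2 = 4/3, [uu,v] = F_u - E_v/2 = 0, [uv,u] = E_v/2 = 0, [uv,v] = G_u/2 = 27/8, [vv,u] = F_v - G_u/2 = -27/8, [vv,v] = G_v/2 = 0
Gamma^u_ij = (G*[ij,u] - F*[ij,v])/(EG - F^2), Gamma^v_ij = (E*[ij,v] - F*[ij,u])/(EG - F^2)
Gamma_uuu = 2/3, Gamma_uuv = 0, Gamma_uvv = -27/16, Gamma_vuu = 0, Gamma_vuv = 8/27, Gamma_vvv = 0
d^2u/dtau^2 = -(Gamma_uuu*(-1/4)^2 + 2*Gamma_uuv*(-1/4)*(-5/4) + Gamma_uvv*(-5/4)^2) = 1993/768
d^2v/dtau^2 = -(Gamma_vuu*(-1/4)^2 + 2*Gamma_vuv*(-1/4)*(-5/4) + Gamma_vvv*(-5/4)^2) = -5/27


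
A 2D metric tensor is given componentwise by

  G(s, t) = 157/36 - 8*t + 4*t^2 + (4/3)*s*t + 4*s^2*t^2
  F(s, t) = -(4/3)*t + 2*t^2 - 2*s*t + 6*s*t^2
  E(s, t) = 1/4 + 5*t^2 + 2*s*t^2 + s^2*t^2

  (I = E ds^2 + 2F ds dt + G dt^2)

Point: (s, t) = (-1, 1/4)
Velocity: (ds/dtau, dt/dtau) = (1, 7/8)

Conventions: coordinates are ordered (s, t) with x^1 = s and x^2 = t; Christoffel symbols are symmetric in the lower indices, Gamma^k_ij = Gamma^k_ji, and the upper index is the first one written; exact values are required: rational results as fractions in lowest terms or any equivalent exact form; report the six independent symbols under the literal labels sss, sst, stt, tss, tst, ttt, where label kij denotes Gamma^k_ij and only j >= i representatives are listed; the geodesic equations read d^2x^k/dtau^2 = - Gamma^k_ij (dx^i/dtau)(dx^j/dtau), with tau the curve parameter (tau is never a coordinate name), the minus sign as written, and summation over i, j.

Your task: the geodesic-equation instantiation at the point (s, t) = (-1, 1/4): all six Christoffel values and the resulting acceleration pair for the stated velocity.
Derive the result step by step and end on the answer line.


E = 1/2, F = -1/12, G = 91/36 at the point
E_s = 0, E_t = 2, F_s = -1/8, F_t = -4/3, G_s = -1/6, G_t = -16/3
EG - F^2 = 181/144;  g^inv = (144/181) * [[91/36, 1/12], [1/12, 1/2]]
first-kind symbols [ij,l] = (1/2)(d_i g_jl + d_j g_il - d_l g_ij): [ss,s] = E_s/2 = 0, [ss,t] = F_s - E_t/2 = -9/8, [st,s] = E_t/2 = 1, [st,t] = G_s/2 = -1/12, [tt,s] = F_t - G_s/2 = -5/4, [tt,t] = G_t/2 = -8/3
Gamma^s_ij = (G*[ij,s] - F*[ij,t])/(EG - F^2), Gamma^t_ij = (E*[ij,t] - F*[ij,s])/(EG - F^2)
Gamma_sss = -27/362, Gamma_sst = 363/181, Gamma_stt = -487/181, Gamma_tss = -81/181, Gamma_tst = 6/181, Gamma_ttt = -207/181
d^2s/dtau^2 = -(Gamma_sss*(1)^2 + 2*Gamma_sst*(1)*(7/8) + Gamma_stt*(7/8)^2) = -15929/11584
d^2t/dtau^2 = -(Gamma_tss*(1)^2 + 2*Gamma_tst*(1)*(7/8) + Gamma_ttt*(7/8)^2) = 14655/11584

Answer: Gamma_sss = -27/362, Gamma_sst = 363/181, Gamma_stt = -487/181, Gamma_tss = -81/181, Gamma_tst = 6/181, Gamma_ttt = -207/181; accelerations (d^2s/dtau^2, d^2t/dtau^2) = (-15929/11584, 14655/11584)


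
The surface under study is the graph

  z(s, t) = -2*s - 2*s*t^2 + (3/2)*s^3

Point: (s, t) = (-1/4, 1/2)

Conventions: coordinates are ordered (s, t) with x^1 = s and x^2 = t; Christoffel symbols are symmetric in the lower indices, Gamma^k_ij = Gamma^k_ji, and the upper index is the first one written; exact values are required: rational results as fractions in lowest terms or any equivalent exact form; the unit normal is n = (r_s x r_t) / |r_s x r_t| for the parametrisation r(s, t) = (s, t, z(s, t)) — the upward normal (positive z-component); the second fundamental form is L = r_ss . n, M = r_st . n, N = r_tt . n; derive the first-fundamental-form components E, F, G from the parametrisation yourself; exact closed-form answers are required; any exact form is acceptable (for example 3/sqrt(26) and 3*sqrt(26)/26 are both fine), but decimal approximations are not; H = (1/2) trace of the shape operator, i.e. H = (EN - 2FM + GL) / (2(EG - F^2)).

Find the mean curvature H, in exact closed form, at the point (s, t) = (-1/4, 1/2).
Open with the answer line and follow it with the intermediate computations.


Answer: H = -2416*sqrt(129)/634207

z_s = -71/32, z_t = 1/2, z_ss = -9/4, z_st = -2, z_tt = 1
E = 6065/1024, F = -71/64, G = 5/4; answer radicand W^2 = 6321/1024
unnormalised second-form numerators: l = -9/4, m = -2, n = 1; L = l/sqrt(6321/1024), and similarly M = m/sqrt(W^2), N = n/sqrt(W^2)
H = (E*n - 2*F*m + G*l) / (2*(EG - F^2)*sqrt(W^2)); E*n - 2*F*m + G*l = -1359/1024, EG - F^2 = 6321/1024, so H = (-453/4214)/sqrt(6321/1024)


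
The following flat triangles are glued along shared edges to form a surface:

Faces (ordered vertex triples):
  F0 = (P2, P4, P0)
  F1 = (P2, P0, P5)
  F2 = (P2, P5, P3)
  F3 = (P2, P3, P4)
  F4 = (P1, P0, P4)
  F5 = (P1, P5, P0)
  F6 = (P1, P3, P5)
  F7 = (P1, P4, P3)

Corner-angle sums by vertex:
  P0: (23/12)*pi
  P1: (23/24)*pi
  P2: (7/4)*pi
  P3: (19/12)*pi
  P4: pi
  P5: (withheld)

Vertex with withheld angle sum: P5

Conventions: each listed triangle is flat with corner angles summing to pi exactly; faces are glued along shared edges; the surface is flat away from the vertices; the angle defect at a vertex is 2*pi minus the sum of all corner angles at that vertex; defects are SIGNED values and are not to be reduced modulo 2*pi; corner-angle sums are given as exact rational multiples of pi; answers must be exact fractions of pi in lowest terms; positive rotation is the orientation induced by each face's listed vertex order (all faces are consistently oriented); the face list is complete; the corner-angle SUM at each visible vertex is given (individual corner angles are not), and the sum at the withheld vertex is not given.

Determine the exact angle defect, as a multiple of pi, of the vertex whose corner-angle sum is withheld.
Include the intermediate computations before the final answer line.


V = 6, E = 12, F = 8; chi = V - E + F = 2
Gauss-Bonnet: total defect = 2*pi*chi = 4*pi; visible defects sum to (67/24)*pi

Answer: defect(P5) = (29/24)*pi


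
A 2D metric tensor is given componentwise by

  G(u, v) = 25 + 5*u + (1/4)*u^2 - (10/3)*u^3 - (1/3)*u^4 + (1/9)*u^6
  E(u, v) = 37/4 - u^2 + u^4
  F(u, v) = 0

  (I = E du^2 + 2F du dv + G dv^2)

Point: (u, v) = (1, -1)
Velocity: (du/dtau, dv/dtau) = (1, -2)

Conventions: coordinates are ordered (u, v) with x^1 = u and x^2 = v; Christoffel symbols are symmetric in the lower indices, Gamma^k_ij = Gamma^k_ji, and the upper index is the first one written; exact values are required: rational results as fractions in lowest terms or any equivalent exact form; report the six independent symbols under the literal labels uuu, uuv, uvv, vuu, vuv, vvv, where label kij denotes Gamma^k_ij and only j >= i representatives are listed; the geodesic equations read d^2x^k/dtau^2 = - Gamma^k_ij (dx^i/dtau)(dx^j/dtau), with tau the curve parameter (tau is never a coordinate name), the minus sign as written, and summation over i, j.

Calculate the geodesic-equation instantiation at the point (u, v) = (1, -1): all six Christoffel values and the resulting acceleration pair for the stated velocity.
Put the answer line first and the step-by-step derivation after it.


Answer: Gamma_uuu = 4/37, Gamma_uuv = 0, Gamma_uvv = 31/111, Gamma_vuu = 0, Gamma_vuv = -3/31, Gamma_vvv = 0; accelerations (d^2u/dtau^2, d^2v/dtau^2) = (-136/111, -12/31)

E = 37/4, F = 0, G = 961/36 at the point
E_u = 2, E_v = 0, F_u = 0, F_v = 0, G_u = -31/6, G_v = 0
EG - F^2 = 35557/144;  g^inv = (144/35557) * [[961/36, 0], [0, 37/4]]
first-kind symbols [ij,l] = (1/2)(d_i g_jl + d_j g_il - d_l g_ij): [uu,u] = E_u/2 = 1, [uu,v] = F_u - E_v/2 = 0, [uv,u] = E_v/2 = 0, [uv,v] = G_u/2 = -31/12, [vv,u] = F_v - G_u/2 = 31/12, [vv,v] = G_v/2 = 0
Gamma^u_ij = (G*[ij,u] - F*[ij,v])/(EG - F^2), Gamma^v_ij = (E*[ij,v] - F*[ij,u])/(EG - F^2)
Gamma_uuu = 4/37, Gamma_uuv = 0, Gamma_uvv = 31/111, Gamma_vuu = 0, Gamma_vuv = -3/31, Gamma_vvv = 0
d^2u/dtau^2 = -(Gamma_uuu*(1)^2 + 2*Gamma_uuv*(1)*(-2) + Gamma_uvv*(-2)^2) = -136/111
d^2v/dtau^2 = -(Gamma_vuu*(1)^2 + 2*Gamma_vuv*(1)*(-2) + Gamma_vvv*(-2)^2) = -12/31


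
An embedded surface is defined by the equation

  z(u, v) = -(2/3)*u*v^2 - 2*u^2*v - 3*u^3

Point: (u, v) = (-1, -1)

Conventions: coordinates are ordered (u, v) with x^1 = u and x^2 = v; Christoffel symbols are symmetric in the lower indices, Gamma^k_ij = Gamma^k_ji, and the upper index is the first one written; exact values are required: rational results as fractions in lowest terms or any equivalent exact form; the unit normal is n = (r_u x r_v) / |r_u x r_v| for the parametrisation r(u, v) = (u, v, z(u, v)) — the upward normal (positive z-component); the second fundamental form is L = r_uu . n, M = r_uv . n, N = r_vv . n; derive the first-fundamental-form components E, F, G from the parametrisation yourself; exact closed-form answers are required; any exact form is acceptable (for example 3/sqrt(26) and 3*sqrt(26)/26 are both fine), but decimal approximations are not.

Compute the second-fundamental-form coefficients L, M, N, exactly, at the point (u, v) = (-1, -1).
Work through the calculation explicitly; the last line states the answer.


z_u = -41/3, z_v = -10/3, z_uu = 22, z_uv = 16/3, z_vv = 4/3
E = 1690/9, F = 410/9, G = 109/9; answer radicand W^2 = 1790/9
unnormalised second-form numerators: l = 22, m = 16/3, n = 4/3; L = l/sqrt(1790/9), and similarly M = m/sqrt(W^2), N = n/sqrt(W^2)

Answer: L = 33*sqrt(1790)/895, M = 8*sqrt(1790)/895, N = 2*sqrt(1790)/895


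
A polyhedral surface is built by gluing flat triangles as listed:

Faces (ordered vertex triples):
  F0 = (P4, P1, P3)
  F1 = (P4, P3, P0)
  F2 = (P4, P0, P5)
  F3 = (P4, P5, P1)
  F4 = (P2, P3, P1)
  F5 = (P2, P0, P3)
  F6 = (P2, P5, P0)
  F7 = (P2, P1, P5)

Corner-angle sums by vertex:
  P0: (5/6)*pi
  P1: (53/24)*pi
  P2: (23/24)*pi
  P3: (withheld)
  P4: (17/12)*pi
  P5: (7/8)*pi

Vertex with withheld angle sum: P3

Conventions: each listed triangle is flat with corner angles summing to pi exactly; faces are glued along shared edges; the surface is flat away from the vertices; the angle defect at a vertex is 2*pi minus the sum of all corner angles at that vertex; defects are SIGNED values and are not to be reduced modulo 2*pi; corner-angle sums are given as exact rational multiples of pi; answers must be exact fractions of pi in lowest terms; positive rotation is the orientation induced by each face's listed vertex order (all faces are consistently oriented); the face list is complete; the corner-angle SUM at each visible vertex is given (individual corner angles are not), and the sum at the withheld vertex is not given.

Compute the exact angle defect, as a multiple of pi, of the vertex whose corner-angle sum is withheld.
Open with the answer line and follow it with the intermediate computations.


Answer: defect(P3) = (7/24)*pi

V = 6, E = 12, F = 8; chi = V - E + F = 2
Gauss-Bonnet: total defect = 2*pi*chi = 4*pi; visible defects sum to (89/24)*pi


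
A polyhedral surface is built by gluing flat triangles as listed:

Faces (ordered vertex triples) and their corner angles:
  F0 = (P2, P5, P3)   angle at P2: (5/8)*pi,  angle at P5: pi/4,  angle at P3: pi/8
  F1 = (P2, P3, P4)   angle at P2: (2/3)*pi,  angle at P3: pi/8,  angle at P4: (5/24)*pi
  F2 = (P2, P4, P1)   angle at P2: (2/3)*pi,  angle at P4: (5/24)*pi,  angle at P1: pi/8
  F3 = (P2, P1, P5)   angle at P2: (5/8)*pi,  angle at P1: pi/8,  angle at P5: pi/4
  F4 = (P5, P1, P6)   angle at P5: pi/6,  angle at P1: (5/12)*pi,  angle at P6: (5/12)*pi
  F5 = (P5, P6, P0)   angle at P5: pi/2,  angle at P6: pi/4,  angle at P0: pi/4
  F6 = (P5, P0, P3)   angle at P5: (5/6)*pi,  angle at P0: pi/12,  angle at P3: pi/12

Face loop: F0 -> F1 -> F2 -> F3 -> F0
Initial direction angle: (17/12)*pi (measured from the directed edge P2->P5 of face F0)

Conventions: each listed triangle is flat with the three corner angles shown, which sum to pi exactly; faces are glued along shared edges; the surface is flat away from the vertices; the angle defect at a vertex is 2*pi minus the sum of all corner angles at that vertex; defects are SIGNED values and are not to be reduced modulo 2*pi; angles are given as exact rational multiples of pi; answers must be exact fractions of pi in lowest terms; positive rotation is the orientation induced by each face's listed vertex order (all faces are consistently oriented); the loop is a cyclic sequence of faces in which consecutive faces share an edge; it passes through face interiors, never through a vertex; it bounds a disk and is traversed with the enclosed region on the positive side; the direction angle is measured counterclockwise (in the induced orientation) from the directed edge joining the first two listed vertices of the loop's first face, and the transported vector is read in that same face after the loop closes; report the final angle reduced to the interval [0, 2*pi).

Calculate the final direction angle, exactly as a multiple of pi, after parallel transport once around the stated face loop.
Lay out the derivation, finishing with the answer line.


enclosed vertex P2: corner angles sum to (31/12)*pi, defect = 2*pi - (31/12)*pi = (-7/12)*pi
the rotation equals the total enclosed defect, so the final angle is initial + defects (mod 2*pi)
final angle = (17/12)*pi - (7/12)*pi = (5/6)*pi (mod 2*pi)

Answer: final direction angle = (5/6)*pi


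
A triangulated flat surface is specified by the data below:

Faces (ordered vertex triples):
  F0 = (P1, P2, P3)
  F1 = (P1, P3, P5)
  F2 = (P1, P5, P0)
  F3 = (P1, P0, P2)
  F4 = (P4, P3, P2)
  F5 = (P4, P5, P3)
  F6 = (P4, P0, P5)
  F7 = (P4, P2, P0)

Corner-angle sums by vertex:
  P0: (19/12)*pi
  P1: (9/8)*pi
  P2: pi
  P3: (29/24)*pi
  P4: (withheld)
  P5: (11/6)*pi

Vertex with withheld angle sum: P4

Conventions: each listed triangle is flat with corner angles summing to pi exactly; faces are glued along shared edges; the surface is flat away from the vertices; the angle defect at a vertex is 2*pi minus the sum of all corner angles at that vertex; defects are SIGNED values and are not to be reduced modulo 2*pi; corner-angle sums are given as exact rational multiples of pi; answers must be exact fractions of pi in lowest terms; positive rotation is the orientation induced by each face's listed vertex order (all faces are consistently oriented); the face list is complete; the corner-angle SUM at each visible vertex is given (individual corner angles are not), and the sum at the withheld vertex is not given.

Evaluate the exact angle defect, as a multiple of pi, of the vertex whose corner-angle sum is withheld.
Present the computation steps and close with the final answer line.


V = 6, E = 12, F = 8; chi = V - E + F = 2
Gauss-Bonnet: total defect = 2*pi*chi = 4*pi; visible defects sum to (13/4)*pi

Answer: defect(P4) = (3/4)*pi


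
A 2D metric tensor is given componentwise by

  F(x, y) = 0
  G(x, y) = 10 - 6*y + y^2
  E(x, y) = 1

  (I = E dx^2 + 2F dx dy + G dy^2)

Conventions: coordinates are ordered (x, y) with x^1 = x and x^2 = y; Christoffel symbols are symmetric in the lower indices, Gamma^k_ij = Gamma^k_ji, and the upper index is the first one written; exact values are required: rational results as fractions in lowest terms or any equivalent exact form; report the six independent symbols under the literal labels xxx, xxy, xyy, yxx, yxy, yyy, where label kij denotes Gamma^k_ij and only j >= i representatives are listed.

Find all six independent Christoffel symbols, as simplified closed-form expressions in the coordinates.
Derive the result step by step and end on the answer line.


E = 1; F = 0; G = 10 - 6*y + y^2
Gamma^k_ij = (1/2) g^{kl} (d_i g_jl + d_j g_il - d_l g_ij), with g^inv = (1/(EG-F^2)) [[G, -F], [-F, E]]
first partials: E_x = 0, E_y = 0, F_x = 0, F_y = 0, G_x = 0, G_y = -6 + 2*y
D = EG - F^2 = 10 - 6*y + y^2
expanded: Gamma^x_xx = (G E_x - 2F F_x + F E_y)/(2D), Gamma^x_xy = (G E_y - F G_x)/(2D), Gamma^x_yy = (2G F_y - G G_x - F G_y)/(2D), Gamma^y_xx = (2E F_x - E E_y - F E_x)/(2D), Gamma^y_xy = (E G_x - F E_y)/(2D), Gamma^y_yy = (E G_y - 2F F_y + F G_x)/(2D); substitute and cancel common factors

Answer: Gamma_xxx = 0, Gamma_xxy = 0, Gamma_xyy = 0, Gamma_yxx = 0, Gamma_yxy = 0, Gamma_yyy = (y - 3)/(y^2 - 6*y + 10)


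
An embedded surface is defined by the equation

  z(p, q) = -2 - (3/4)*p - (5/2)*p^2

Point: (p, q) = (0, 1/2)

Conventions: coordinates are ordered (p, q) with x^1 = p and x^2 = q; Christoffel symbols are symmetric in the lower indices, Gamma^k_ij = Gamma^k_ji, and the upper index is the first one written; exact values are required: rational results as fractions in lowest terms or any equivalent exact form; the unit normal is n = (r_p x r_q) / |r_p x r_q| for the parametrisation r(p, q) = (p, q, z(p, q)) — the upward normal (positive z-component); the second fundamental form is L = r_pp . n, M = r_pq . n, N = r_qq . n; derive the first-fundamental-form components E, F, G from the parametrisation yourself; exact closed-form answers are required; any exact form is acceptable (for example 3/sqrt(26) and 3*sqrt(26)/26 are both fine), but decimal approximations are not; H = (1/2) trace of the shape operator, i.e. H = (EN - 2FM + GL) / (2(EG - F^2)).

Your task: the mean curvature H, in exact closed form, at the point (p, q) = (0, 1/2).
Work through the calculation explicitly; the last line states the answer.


z_p = -3/4, z_q = 0, z_pp = -5, z_pq = 0, z_qq = 0
E = 25/16, F = 0, G = 1; answer radicand W^2 = 25/16
unnormalised second-form numerators: l = -5, m = 0, n = 0; L = l/sqrt(25/16), and similarly M = m/sqrt(W^2), N = n/sqrt(W^2)
H = (E*n - 2*F*m + G*l) / (2*(EG - F^2)*sqrt(W^2)); E*n - 2*F*m + G*l = -5, EG - F^2 = 25/16, so H = (-8/5)/sqrt(25/16)

Answer: H = -32/25


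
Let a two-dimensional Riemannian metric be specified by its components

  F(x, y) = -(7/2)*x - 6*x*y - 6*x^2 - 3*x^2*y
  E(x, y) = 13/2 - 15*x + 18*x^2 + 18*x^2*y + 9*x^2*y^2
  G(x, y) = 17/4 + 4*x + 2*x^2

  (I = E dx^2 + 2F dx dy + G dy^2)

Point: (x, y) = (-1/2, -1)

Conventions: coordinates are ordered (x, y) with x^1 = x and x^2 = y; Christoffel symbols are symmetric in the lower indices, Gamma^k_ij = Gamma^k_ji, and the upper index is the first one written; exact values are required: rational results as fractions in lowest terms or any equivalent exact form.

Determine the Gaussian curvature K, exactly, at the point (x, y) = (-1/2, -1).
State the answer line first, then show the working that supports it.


Answer: K = -9188/60543

E = 65/4, F = -2, G = 11/4, EG - F^2 = 651/16 at the point
E_x = -24, E_y = 0, F_x = 11/2, F_y = 9/4, G_x = 2, G_y = 0
E_yy = 9/2, F_xy = -3, G_xx = 4
Apply the Brioschi formula K = (det M1 - det M2)/(EG - F^2)^2 over the derivative matrices of E, F, G.
M1 = [[-E_yy/2 + F_xy - G_xx/2, E_x/2, F_x - E_y/2], [F_y - G_x/2, E, F], [G_y/2, F, G]] = [[-29/4, -12, 11/2], [5/4, 65/4, -2], [0, -2, 11/4]]; det M1 = -17119/64
M2 = [[0, E_y/2, G_x/2], [E_y/2, E, F], [G_x/2, F, G]] = [[0, 0, 1], [0, 65/4, -2], [1, -2, 11/4]]; det M2 = -65/4
det M1 - det M2 = -16079/64; K = -16079/64 / (651/16)^2 = -9188/60543


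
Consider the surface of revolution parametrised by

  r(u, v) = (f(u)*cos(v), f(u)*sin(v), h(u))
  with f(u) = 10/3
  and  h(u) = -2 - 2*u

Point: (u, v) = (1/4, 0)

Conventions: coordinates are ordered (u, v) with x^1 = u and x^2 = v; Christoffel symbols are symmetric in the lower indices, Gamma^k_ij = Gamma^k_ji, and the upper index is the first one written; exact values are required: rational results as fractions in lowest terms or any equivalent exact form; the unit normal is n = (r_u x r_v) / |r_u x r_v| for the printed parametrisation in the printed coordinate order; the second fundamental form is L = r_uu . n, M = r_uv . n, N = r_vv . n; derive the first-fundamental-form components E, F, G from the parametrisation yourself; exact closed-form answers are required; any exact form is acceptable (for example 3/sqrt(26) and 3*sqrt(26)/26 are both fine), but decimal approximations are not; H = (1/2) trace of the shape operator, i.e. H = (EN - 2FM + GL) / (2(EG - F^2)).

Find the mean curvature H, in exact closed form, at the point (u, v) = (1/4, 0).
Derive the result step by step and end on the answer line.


f = 10/3, f' = 0, f'' = 0, h' = -2, h'' = 0
E = 4, F = 0, G = 100/9; answer radicand W^2 = 4
unnormalised second-form numerators: l = 0, m = 0, n = -20/3; L = l/sqrt(4), and similarly M = m/sqrt(W^2), N = n/sqrt(W^2)
H = (E*n - 2*F*m + G*l) / (2*(EG - F^2)*sqrt(W^2)); E*n - 2*F*m + G*l = -80/3, EG - F^2 = 400/9, so H = (-3/10)/sqrt(4)

Answer: H = -3/20


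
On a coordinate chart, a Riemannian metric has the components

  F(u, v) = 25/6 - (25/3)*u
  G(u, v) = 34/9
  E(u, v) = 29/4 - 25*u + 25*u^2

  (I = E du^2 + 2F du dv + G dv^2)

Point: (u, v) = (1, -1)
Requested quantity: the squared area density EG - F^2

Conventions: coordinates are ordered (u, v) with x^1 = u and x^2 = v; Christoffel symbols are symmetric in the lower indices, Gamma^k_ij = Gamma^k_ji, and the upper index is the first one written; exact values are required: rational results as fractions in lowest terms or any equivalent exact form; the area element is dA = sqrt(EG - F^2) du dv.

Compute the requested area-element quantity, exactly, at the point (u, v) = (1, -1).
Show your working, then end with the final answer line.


E = 29/4, F = -25/6, G = 34/9; EG - F^2 = 361/36

Answer: EG - F^2 = 361/36


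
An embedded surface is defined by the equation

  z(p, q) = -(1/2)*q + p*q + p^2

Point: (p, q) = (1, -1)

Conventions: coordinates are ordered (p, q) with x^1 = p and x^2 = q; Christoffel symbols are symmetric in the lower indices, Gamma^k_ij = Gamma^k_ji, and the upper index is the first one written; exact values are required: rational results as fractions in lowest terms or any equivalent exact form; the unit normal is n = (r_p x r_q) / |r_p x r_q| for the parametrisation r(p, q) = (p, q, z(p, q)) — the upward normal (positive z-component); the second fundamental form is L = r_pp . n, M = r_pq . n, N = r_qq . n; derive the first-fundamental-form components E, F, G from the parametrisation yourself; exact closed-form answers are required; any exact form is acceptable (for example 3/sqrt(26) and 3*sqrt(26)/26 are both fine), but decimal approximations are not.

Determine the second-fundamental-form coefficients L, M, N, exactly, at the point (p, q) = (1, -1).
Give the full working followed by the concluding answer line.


z_p = 1, z_q = 1/2, z_pp = 2, z_pq = 1, z_qq = 0
E = 2, F = 1/2, G = 5/4; answer radicand W^2 = 9/4
unnormalised second-form numerators: l = 2, m = 1, n = 0; L = l/sqrt(9/4), and similarly M = m/sqrt(W^2), N = n/sqrt(W^2)

Answer: L = 4/3, M = 2/3, N = 0


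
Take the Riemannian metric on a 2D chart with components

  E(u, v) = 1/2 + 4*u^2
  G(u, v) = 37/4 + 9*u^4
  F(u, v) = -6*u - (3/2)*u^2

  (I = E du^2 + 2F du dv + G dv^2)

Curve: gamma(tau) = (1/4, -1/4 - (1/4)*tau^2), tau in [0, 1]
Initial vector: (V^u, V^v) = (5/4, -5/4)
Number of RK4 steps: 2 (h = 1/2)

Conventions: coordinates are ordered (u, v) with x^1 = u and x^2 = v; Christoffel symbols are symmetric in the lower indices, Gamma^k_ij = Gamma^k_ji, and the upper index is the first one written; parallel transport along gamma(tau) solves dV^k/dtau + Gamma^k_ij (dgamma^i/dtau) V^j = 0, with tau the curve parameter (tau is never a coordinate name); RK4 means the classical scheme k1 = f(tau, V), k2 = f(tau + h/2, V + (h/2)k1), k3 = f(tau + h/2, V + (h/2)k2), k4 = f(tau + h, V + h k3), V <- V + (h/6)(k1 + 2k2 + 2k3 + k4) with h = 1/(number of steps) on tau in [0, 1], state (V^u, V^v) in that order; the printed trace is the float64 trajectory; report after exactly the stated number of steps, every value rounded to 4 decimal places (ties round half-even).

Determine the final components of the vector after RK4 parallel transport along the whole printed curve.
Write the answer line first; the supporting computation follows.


Answer: V^u = 1.4654, V^v = -1.2027

gamma'(tau) = (0, -(1/2)*tau); f(tau, V)^k = -Gamma^k_ij(gamma(tau)) gamma'^i(tau) V^j; h = 1/2; intermediate values shown to 6 dp
curve data and Christoffel symbols at the stage parameters:
  tau = 0.000000: gamma = (0.250000, -0.250000), gamma' = (0.000000, 0.000000); Gamma_uuu = -0.332892, Gamma_uuv = 0.101325, Gamma_uvv = -0.590315, Gamma_vuu = -0.784106, Gamma_vuv = 0.047682, Gamma_vvv = -0.101325
  tau = 0.250000: gamma = (0.250000, -0.265625), gamma' = (0.000000, -0.125000); Gamma_uuu = -0.332892, Gamma_uuv = 0.101325, Gamma_uvv = -0.590315, Gamma_vuu = -0.784106, Gamma_vuv = 0.047682, Gamma_vvv = -0.101325
  tau = 0.500000: gamma = (0.250000, -0.312500), gamma' = (0.000000, -0.250000); Gamma_uuu = -0.332892, Gamma_uuv = 0.101325, Gamma_uvv = -0.590315, Gamma_vuu = -0.784106, Gamma_vuv = 0.047682, Gamma_vvv = -0.101325
  tau = 0.750000: gamma = (0.250000, -0.390625), gamma' = (0.000000, -0.375000); Gamma_uuu = -0.332892, Gamma_uuv = 0.101325, Gamma_uvv = -0.590315, Gamma_vuu = -0.784106, Gamma_vuv = 0.047682, Gamma_vvv = -0.101325
  tau = 1.000000: gamma = (0.250000, -0.500000), gamma' = (0.000000, -0.500000); Gamma_uuu = -0.332892, Gamma_uuv = 0.101325, Gamma_uvv = -0.590315, Gamma_vuu = -0.784106, Gamma_vuv = 0.047682, Gamma_vvv = -0.101325
step 0: V^u = 1.2500, V^v = -1.2500
step 1: k1 = (0.000000, 0.000000), k2 = (0.108069, 0.023282), k3 = (0.107981, 0.023370), k4 = (0.215780, 0.046912); V <- V + (h/6)(k1 + 2k2 + 2k3 + k4): V^u = 1.3040, V^v = -1.2383
step 2: k1 = (0.215780, 0.046912), k2 = (0.323124, 0.070887), k3 = (0.322817, 0.071139), k4 = (0.429240, 0.095870); V <- V + (h/6)(k1 + 2k2 + 2k3 + k4): V^u = 1.4654, V^v = -1.2027


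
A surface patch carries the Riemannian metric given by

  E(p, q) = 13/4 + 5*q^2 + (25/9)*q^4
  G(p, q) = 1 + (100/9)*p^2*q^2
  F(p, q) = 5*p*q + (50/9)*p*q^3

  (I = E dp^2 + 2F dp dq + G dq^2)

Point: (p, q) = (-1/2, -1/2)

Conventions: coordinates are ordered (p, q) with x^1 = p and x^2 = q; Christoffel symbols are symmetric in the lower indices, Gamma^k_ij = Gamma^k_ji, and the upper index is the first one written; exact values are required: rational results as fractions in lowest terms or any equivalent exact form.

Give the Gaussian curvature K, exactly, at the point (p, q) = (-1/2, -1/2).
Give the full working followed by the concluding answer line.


E = 673/144, F = 115/72, G = 61/36, EG - F^2 = 773/144 at the point
E_p = 0, E_q = -115/18, F_p = -115/36, F_q = -55/12, G_p = -25/9, G_q = -25/9
E_qq = 55/3, F_pq = 55/6, G_pp = 50/9
Compute both Brioschi determinants and normalise by (EG - F^2)^2.
M1 = [[-E_qq/2 + F_pq - G_pp/2, E_p/2, F_p - E_q/2], [F_q - G_p/2, E, F], [G_q/2, F, G]] = [[-25/9, 0, 0], [-115/36, 673/144, 115/72], [-25/18, 115/72, 61/36]]; det M1 = -19325/1296
M2 = [[0, E_q/2, G_p/2], [E_q/2, E, F], [G_p/2, F, G]] = [[0, -115/36, -25/18], [-115/36, 673/144, 115/72], [-25/18, 115/72, 61/36]]; det M2 = -15725/1296
det M1 - det M2 = -25/9; K = -25/9 / (773/144)^2 = -57600/597529

Answer: K = -57600/597529
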